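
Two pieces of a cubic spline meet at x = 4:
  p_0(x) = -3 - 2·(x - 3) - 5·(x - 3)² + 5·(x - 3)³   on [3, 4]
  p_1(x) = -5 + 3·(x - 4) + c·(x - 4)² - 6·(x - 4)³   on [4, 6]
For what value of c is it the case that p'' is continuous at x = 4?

p_0''(x) = -10 + 30·(x - 3), so p_0''(4) = 20. On the right, p_1''(4) = 2c, so c = 10.

10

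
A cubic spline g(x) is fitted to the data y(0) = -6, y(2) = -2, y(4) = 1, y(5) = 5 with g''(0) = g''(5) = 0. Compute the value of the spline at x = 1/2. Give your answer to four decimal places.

-4.8295

Let M_i = g''(x_i). Step sizes h_i = 2, 2, 1; slopes of the chords Δ_i = (y_(i+1) - y_i)/h_i = 2, 3/2, 4.
  2·M_0 + 8·M_1 + 2·M_2 = 6(Δ_1 - Δ_0) = -3
  2·M_1 + 6·M_2 + 1·M_3 = 6(Δ_2 - Δ_1) = 15
Natural end conditions: M_0 = M_3 = 0.
Solving: M_0 = 0, M_1 = -12/11, M_2 = 63/22, M_3 = 0.
On [0, 2], g(x) = -6 + 26/11·x + 0·x² - 1/11·x³.
With x = 1/2: g(1/2) = -425/88.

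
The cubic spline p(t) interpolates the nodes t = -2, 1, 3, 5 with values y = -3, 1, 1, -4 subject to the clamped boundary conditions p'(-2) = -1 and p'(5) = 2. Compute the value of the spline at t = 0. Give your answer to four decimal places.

Write M_i for p''(x_i). With h_i = 3, 2, 2 and divided differences Δ_i = 4/3, 0, -5/2, the continuity of p' gives the tridiagonal system
  3·M_0 + 10·M_1 + 2·M_2 = 6(Δ_1 - Δ_0) = -8
  2·M_1 + 8·M_2 + 2·M_3 = 6(Δ_2 - Δ_1) = -15
Clamped end conditions give two more equations: 2h_0·M_0 + h_0·M_1 = 6(Δ_0 - p'(-2)) = 14 and h_2·M_2 + 2h_2·M_3 = 6(p'(5) - Δ_2) = 27.
Hence M_0 = 307/111, M_1 = -32/37, M_2 = -283/74, M_3 = 641/74.
On [-2, 1], p(t) = -3 - 1·(t + 2) + 307/222·(t + 2)² - 403/1998·(t + 2)³.
With (t + 2) = 2: p(0) = -1081/999.

-1.0821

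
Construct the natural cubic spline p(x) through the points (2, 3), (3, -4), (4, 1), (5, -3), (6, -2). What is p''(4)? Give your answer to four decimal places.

-22.7143

Put m_i = p'' at the i-th knot. Here h = (1, 1, 1, 1) and Δ = (-7, 5, -4, 1), so the interior equations h_(i-1)·m_(i-1) + 2(h_(i-1)+h_i)·m_i + h_i·m_(i+1) = 6(Δ_i − Δ_(i-1)) read
  1·m_0 + 4·m_1 + 1·m_2 = 6(Δ_1 - Δ_0) = 72
  1·m_1 + 4·m_2 + 1·m_3 = 6(Δ_2 - Δ_1) = -54
  1·m_2 + 4·m_3 + 1·m_4 = 6(Δ_3 - Δ_2) = 30
Natural end conditions: m_0 = m_4 = 0.
Solving: m_0 = 0, m_1 = 663/28, m_2 = -159/7, m_3 = 369/28, m_4 = 0.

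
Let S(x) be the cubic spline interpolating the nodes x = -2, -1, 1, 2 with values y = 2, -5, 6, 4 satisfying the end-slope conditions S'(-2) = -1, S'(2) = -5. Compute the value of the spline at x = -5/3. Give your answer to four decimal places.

0.3661

With M_i denoting the second derivative at x_i, h_i = 1, 2, 1, and Δ_i = (y_(i+1) − y_i)/h_i = -7, 11/2, -2:
  1·M_0 + 6·M_1 + 2·M_2 = 6(Δ_1 - Δ_0) = 75
  2·M_1 + 6·M_2 + 1·M_3 = 6(Δ_2 - Δ_1) = -45
Clamped end conditions give two more equations: 2h_0·M_0 + h_0·M_1 = 6(Δ_0 - S'(-2)) = -36 and h_2·M_2 + 2h_2·M_3 = 6(S'(2) - Δ_2) = -18.
Solving: M_0 = -1019/35, M_1 = 778/35, M_2 = -512/35, M_3 = -59/35.
On [-2, -1], S(x) = 2 - 1·(x + 2) - 1019/70·(x + 2)² + 599/70·(x + 2)³.
With (x + 2) = 1/3: S(-5/3) = 346/945.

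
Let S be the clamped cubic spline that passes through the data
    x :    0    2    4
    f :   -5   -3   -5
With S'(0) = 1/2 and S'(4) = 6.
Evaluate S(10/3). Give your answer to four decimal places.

Put M_i = S'' at the i-th knot. Here h = (2, 2) and Δ = (1, -1), so the interior equations h_(i-1)·M_(i-1) + 2(h_(i-1)+h_i)·M_i + h_i·M_(i+1) = 6(Δ_i − Δ_(i-1)) read
  2·M_0 + 8·M_1 + 2·M_2 = 6(Δ_1 - Δ_0) = -12
Clamped end conditions give two more equations: 2h_0·M_0 + h_0·M_1 = 6(Δ_0 - S'(0)) = 3 and h_1·M_1 + 2h_1·M_2 = 6(S'(4) - Δ_1) = 42.
Solving: M_0 = 29/8, M_1 = -23/4, M_2 = 107/8.
On [2, 4], S(x) = -3 - 13/8·(x - 2) - 23/8·(x - 2)² + 51/32·(x - 2)³.
With (x - 2) = 4/3: S(10/3) = -13/2.

-6.5000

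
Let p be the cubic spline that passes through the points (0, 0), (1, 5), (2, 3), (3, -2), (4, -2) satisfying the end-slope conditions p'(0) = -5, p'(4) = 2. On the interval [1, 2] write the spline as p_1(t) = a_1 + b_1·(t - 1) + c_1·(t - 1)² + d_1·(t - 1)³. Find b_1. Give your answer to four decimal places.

With m_i denoting the second derivative at x_i, h_i = 1, 1, 1, 1, and Δ_i = (y_(i+1) − y_i)/h_i = 5, -2, -5, 0:
  1·m_0 + 4·m_1 + 1·m_2 = 6(Δ_1 - Δ_0) = -42
  1·m_1 + 4·m_2 + 1·m_3 = 6(Δ_2 - Δ_1) = -18
  1·m_2 + 4·m_3 + 1·m_4 = 6(Δ_3 - Δ_2) = 30
Clamped end conditions give two more equations: 2h_0·m_0 + h_0·m_1 = 6(Δ_0 - p'(0)) = 60 and h_3·m_3 + 2h_3·m_4 = 6(p'(4) - Δ_3) = 12.
Hence m_0 = 1123/28, m_1 = -283/14, m_2 = -5/4, m_3 = 101/14, m_4 = 67/28.
On [1, 2], with p_1(t) = a_1 + b_1·(t - 1) + c_1·(t - 1)² + d_1·(t - 1)³: c_1 = m_1/2 = -283/28, d_1 = (m_2 - m_1)/(6h_1) = 177/56, b_1 = Δ_1 - h_1(2m_1 + m_2)/6 = 277/56.

4.9464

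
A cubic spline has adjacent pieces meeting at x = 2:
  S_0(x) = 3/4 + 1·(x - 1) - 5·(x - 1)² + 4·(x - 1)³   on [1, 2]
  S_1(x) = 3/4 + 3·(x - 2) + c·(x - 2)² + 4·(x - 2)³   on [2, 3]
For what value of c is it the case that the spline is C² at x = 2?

7

S_0''(x) = -10 + 24·(x - 1), so S_0''(2) = 14. On the right, S_1''(2) = 2c, so c = 7.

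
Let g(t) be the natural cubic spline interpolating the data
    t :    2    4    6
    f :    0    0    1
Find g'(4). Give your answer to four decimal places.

0.2500

Put M_i = g'' at the i-th knot. Here h = (2, 2) and Δ = (0, 1/2), so the interior equations h_(i-1)·M_(i-1) + 2(h_(i-1)+h_i)·M_i + h_i·M_(i+1) = 6(Δ_i − Δ_(i-1)) read
  2·M_0 + 8·M_1 + 2·M_2 = 6(Δ_1 - Δ_0) = 3
Natural end conditions: M_0 = M_2 = 0.
Forward elimination and back-substitution give M_0 = 0, M_1 = 3/8, M_2 = 0.
On [4, 6], g'(t) = b_1 + 2c_1·(t - 4) + 3d_1·(t - 4)² with b_1 = Δ_1 - h_1(2M_1 + M_2)/6 = 1/4, c_1 = M_1/2 = 3/16, d_1 = (M_2 - M_1)/(6h_1) = -1/32. So g'(4) = 1/4.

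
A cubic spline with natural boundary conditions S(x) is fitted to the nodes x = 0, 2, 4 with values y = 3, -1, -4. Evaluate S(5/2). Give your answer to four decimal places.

-1.8320

Put M_i = S'' at the i-th knot. Here h = (2, 2) and Δ = (-2, -3/2), so the interior equations h_(i-1)·M_(i-1) + 2(h_(i-1)+h_i)·M_i + h_i·M_(i+1) = 6(Δ_i − Δ_(i-1)) read
  2·M_0 + 8·M_1 + 2·M_2 = 6(Δ_1 - Δ_0) = 3
Natural end conditions: M_0 = M_2 = 0.
Forward elimination and back-substitution give M_0 = 0, M_1 = 3/8, M_2 = 0.
On [2, 4], S(x) = -1 - 7/4·(x - 2) + 3/16·(x - 2)² - 1/32·(x - 2)³.
With (x - 2) = 1/2: S(5/2) = -469/256.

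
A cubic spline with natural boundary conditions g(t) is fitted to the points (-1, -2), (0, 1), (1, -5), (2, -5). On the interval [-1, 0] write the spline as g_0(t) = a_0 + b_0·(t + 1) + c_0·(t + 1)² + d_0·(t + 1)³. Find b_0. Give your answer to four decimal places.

5.8000

Let M_i = g''(x_i). Step sizes h_i = 1, 1, 1; slopes of the chords Δ_i = (y_(i+1) - y_i)/h_i = 3, -6, 0.
  1·M_0 + 4·M_1 + 1·M_2 = 6(Δ_1 - Δ_0) = -54
  1·M_1 + 4·M_2 + 1·M_3 = 6(Δ_2 - Δ_1) = 36
Natural end conditions: M_0 = M_3 = 0.
Forward elimination and back-substitution give M_0 = 0, M_1 = -84/5, M_2 = 66/5, M_3 = 0.
On [-1, 0], with g_0(t) = a_0 + b_0·(t + 1) + c_0·(t + 1)² + d_0·(t + 1)³: c_0 = M_0/2 = 0, d_0 = (M_1 - M_0)/(6h_0) = -14/5, b_0 = Δ_0 - h_0(2M_0 + M_1)/6 = 29/5.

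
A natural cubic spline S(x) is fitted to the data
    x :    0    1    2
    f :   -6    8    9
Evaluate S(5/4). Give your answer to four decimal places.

Put M_i = S'' at the i-th knot. Here h = (1, 1) and Δ = (14, 1), so the interior equations h_(i-1)·M_(i-1) + 2(h_(i-1)+h_i)·M_i + h_i·M_(i+1) = 6(Δ_i − Δ_(i-1)) read
  1·M_0 + 4·M_1 + 1·M_2 = 6(Δ_1 - Δ_0) = -78
Natural end conditions: M_0 = M_2 = 0.
Solving: M_0 = 0, M_1 = -39/2, M_2 = 0.
On [1, 2], S(x) = 8 + 15/2·(x - 1) - 39/4·(x - 1)² + 13/4·(x - 1)³.
With (x - 1) = 1/4: S(5/4) = 2385/256.

9.3164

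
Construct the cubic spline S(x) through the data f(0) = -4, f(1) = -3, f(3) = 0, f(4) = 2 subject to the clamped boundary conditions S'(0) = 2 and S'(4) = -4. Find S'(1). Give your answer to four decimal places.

0.4143

Put M_i = S'' at the i-th knot. Here h = (1, 2, 1) and Δ = (1, 3/2, 2), so the interior equations h_(i-1)·M_(i-1) + 2(h_(i-1)+h_i)·M_i + h_i·M_(i+1) = 6(Δ_i − Δ_(i-1)) read
  1·M_0 + 6·M_1 + 2·M_2 = 6(Δ_1 - Δ_0) = 3
  2·M_1 + 6·M_2 + 1·M_3 = 6(Δ_2 - Δ_1) = 3
Clamped end conditions give two more equations: 2h_0·M_0 + h_0·M_1 = 6(Δ_0 - S'(0)) = -6 and h_2·M_2 + 2h_2·M_3 = 6(S'(4) - Δ_2) = -36.
Solving: M_0 = -99/35, M_1 = -12/35, M_2 = 138/35, M_3 = -699/35.
On [1, 3], S'(x) = b_1 + 2c_1·(x - 1) + 3d_1·(x - 1)² with b_1 = Δ_1 - h_1(2M_1 + M_2)/6 = 29/70, c_1 = M_1/2 = -6/35, d_1 = (M_2 - M_1)/(6h_1) = 5/14. So S'(1) = 29/70.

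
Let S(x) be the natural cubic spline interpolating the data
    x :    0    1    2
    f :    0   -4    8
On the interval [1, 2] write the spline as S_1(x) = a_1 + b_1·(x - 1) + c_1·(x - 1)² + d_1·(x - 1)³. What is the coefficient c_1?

Write σ_i for S''(x_i). With h_i = 1, 1 and divided differences Δ_i = -4, 12, the continuity of S' gives the tridiagonal system
  1·σ_0 + 4·σ_1 + 1·σ_2 = 6(Δ_1 - Δ_0) = 96
Natural end conditions: σ_0 = σ_2 = 0.
Solving the tridiagonal system: σ_0 = 0, σ_1 = 24, σ_2 = 0.
On [1, 2], with S_1(x) = a_1 + b_1·(x - 1) + c_1·(x - 1)² + d_1·(x - 1)³: c_1 = σ_1/2 = 12, d_1 = (σ_2 - σ_1)/(6h_1) = -4, b_1 = Δ_1 - h_1(2σ_1 + σ_2)/6 = 4.

12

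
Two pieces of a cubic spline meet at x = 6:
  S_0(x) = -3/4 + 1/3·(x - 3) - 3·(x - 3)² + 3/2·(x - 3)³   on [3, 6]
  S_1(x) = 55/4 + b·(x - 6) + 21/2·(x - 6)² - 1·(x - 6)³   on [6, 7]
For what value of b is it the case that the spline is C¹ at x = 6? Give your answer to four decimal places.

S_0'(x) = 1/3 - 6·(x - 3) + 9/2·(x - 3)², so S_0'(6) = 137/6. On the right, S_1'(6) = b, so b = 137/6.

22.8333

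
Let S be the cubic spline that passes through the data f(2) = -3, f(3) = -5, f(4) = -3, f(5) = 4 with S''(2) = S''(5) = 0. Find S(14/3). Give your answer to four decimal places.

1.3506

Write m_i for S''(x_i). With h_i = 1, 1, 1 and divided differences Δ_i = -2, 2, 7, the continuity of S' gives the tridiagonal system
  1·m_0 + 4·m_1 + 1·m_2 = 6(Δ_1 - Δ_0) = 24
  1·m_1 + 4·m_2 + 1·m_3 = 6(Δ_2 - Δ_1) = 30
Natural end conditions: m_0 = m_3 = 0.
Solving the tridiagonal system: m_0 = 0, m_1 = 22/5, m_2 = 32/5, m_3 = 0.
On [4, 5], S(x) = -3 + 73/15·(x - 4) + 16/5·(x - 4)² - 16/15·(x - 4)³.
With (x - 4) = 2/3: S(14/3) = 547/405.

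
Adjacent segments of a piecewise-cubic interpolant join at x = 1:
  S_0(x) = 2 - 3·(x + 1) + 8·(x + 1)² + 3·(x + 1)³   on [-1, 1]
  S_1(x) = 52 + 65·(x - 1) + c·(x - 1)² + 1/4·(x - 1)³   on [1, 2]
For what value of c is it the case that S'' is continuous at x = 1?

S_0''(x) = 16 + 18·(x + 1), so S_0''(1) = 52. On the right, S_1''(1) = 2c, so c = 26.

26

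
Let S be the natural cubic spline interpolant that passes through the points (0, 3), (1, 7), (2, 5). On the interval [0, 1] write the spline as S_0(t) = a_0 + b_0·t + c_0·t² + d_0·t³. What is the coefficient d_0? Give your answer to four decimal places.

-1.5000

Let σ_i = S''(x_i). Step sizes h_i = 1, 1; slopes of the chords Δ_i = (y_(i+1) - y_i)/h_i = 4, -2.
  1·σ_0 + 4·σ_1 + 1·σ_2 = 6(Δ_1 - Δ_0) = -36
Natural end conditions: σ_0 = σ_2 = 0.
Solving: σ_0 = 0, σ_1 = -9, σ_2 = 0.
On [0, 1], with S_0(t) = a_0 + b_0·t + c_0·t² + d_0·t³: c_0 = σ_0/2 = 0, d_0 = (σ_1 - σ_0)/(6h_0) = -3/2, b_0 = Δ_0 - h_0(2σ_0 + σ_1)/6 = 11/2.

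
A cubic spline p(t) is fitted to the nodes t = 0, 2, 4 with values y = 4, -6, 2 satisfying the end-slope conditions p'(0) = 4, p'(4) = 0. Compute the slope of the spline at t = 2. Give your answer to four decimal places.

-1.7500

Write M_i for p''(x_i). With h_i = 2, 2 and divided differences Δ_i = -5, 4, the continuity of p' gives the tridiagonal system
  2·M_0 + 8·M_1 + 2·M_2 = 6(Δ_1 - Δ_0) = 54
Clamped end conditions give two more equations: 2h_0·M_0 + h_0·M_1 = 6(Δ_0 - p'(0)) = -54 and h_1·M_1 + 2h_1·M_2 = 6(p'(4) - Δ_1) = -24.
Hence M_0 = -85/4, M_1 = 31/2, M_2 = -55/4.
On [2, 4], p'(t) = b_1 + 2c_1·(t - 2) + 3d_1·(t - 2)² with b_1 = Δ_1 - h_1(2M_1 + M_2)/6 = -7/4, c_1 = M_1/2 = 31/4, d_1 = (M_2 - M_1)/(6h_1) = -39/16. So p'(2) = -7/4.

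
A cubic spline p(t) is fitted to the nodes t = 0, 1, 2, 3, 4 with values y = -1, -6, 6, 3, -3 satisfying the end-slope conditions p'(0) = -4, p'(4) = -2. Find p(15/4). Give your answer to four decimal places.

Write m_i for p''(x_i). With h_i = 1, 1, 1, 1 and divided differences Δ_i = -5, 12, -3, -6, the continuity of p' gives the tridiagonal system
  1·m_0 + 4·m_1 + 1·m_2 = 6(Δ_1 - Δ_0) = 102
  1·m_1 + 4·m_2 + 1·m_3 = 6(Δ_2 - Δ_1) = -90
  1·m_2 + 4·m_3 + 1·m_4 = 6(Δ_3 - Δ_2) = -18
Clamped end conditions give two more equations: 2h_0·m_0 + h_0·m_1 = 6(Δ_0 - p'(0)) = -6 and h_3·m_3 + 2h_3·m_4 = 6(p'(4) - Δ_3) = 24.
Solving: m_0 = -317/14, m_1 = 275/7, m_2 = -65/2, m_3 = 5/7, m_4 = 163/14.
On [3, 4], p(t) = 3 - 229/28·(t - 3) + 5/14·(t - 3)² + 51/28·(t - 3)³.
With (t - 3) = 3/4: p(15/4) = -3879/1792.

-2.1646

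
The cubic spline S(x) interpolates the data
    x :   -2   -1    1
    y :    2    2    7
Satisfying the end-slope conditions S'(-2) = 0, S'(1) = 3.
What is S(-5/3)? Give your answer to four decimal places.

1.9444

Put m_i = S'' at the i-th knot. Here h = (1, 2) and Δ = (0, 5/2), so the interior equations h_(i-1)·m_(i-1) + 2(h_(i-1)+h_i)·m_i + h_i·m_(i+1) = 6(Δ_i − Δ_(i-1)) read
  1·m_0 + 6·m_1 + 2·m_2 = 6(Δ_1 - Δ_0) = 15
Clamped end conditions give two more equations: 2h_0·m_0 + h_0·m_1 = 6(Δ_0 - S'(-2)) = 0 and h_1·m_1 + 2h_1·m_2 = 6(S'(1) - Δ_1) = 3.
Solving: m_0 = -3/2, m_1 = 3, m_2 = -3/4.
On [-2, -1], S(x) = 2 + 0·(x + 2) - 3/4·(x + 2)² + 3/4·(x + 2)³.
With (x + 2) = 1/3: S(-5/3) = 35/18.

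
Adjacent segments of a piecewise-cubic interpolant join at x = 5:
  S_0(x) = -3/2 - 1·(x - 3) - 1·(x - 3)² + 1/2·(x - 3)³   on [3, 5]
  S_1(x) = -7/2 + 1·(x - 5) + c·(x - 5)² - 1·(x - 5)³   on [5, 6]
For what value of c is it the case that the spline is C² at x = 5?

2

S_0''(x) = -2 + 3·(x - 3), so S_0''(5) = 4. On the right, S_1''(5) = 2c, so c = 2.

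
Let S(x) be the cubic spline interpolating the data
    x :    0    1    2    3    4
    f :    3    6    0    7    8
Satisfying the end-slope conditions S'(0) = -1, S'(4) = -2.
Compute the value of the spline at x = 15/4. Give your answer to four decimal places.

Let σ_i = S''(x_i). Step sizes h_i = 1, 1, 1, 1; slopes of the chords Δ_i = (y_(i+1) - y_i)/h_i = 3, -6, 7, 1.
  1·σ_0 + 4·σ_1 + 1·σ_2 = 6(Δ_1 - Δ_0) = -54
  1·σ_1 + 4·σ_2 + 1·σ_3 = 6(Δ_2 - Δ_1) = 78
  1·σ_2 + 4·σ_3 + 1·σ_4 = 6(Δ_3 - Δ_2) = -36
Clamped end conditions give two more equations: 2h_0·σ_0 + h_0·σ_1 = 6(Δ_0 - S'(0)) = 24 and h_3·σ_3 + 2h_3·σ_4 = 6(S'(4) - Δ_3) = -18.
Forward elimination and back-substitution give σ_0 = 361/14, σ_1 = -193/7, σ_2 = 61/2, σ_3 = -115/7, σ_4 = -11/14.
On [3, 4], S(x) = 7 + 185/28·(x - 3) - 115/14·(x - 3)² + 73/28·(x - 3)³.
With (x - 3) = 3/4: S(15/4) = 15115/1792.

8.4347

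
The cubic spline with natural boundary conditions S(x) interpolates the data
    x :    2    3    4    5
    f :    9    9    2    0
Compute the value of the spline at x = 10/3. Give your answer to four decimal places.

6.9481

Let m_i = S''(x_i). Step sizes h_i = 1, 1, 1; slopes of the chords Δ_i = (y_(i+1) - y_i)/h_i = 0, -7, -2.
  1·m_0 + 4·m_1 + 1·m_2 = 6(Δ_1 - Δ_0) = -42
  1·m_1 + 4·m_2 + 1·m_3 = 6(Δ_2 - Δ_1) = 30
Natural end conditions: m_0 = m_3 = 0.
Forward elimination and back-substitution give m_0 = 0, m_1 = -66/5, m_2 = 54/5, m_3 = 0.
On [3, 4], S(x) = 9 - 22/5·(x - 3) - 33/5·(x - 3)² + 4·(x - 3)³.
With (x - 3) = 1/3: S(10/3) = 938/135.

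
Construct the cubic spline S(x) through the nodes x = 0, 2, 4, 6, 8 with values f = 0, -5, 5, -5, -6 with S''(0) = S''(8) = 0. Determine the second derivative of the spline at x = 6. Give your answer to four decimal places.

Let M_i = S''(x_i). Step sizes h_i = 2, 2, 2, 2; slopes of the chords Δ_i = (y_(i+1) - y_i)/h_i = -5/2, 5, -5, -1/2.
  2·M_0 + 8·M_1 + 2·M_2 = 6(Δ_1 - Δ_0) = 45
  2·M_1 + 8·M_2 + 2·M_3 = 6(Δ_2 - Δ_1) = -60
  2·M_2 + 8·M_3 + 2·M_4 = 6(Δ_3 - Δ_2) = 27
Natural end conditions: M_0 = M_4 = 0.
Hence M_0 = 0, M_1 = 471/56, M_2 = -78/7, M_3 = 345/56, M_4 = 0.

6.1607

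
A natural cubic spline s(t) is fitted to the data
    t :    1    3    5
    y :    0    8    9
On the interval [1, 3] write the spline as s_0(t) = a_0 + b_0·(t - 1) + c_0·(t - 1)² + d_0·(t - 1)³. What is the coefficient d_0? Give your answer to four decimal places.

-0.2188

Write M_i for s''(x_i). With h_i = 2, 2 and divided differences Δ_i = 4, 1/2, the continuity of s' gives the tridiagonal system
  2·M_0 + 8·M_1 + 2·M_2 = 6(Δ_1 - Δ_0) = -21
Natural end conditions: M_0 = M_2 = 0.
Solving: M_0 = 0, M_1 = -21/8, M_2 = 0.
On [1, 3], with s_0(t) = a_0 + b_0·(t - 1) + c_0·(t - 1)² + d_0·(t - 1)³: c_0 = M_0/2 = 0, d_0 = (M_1 - M_0)/(6h_0) = -7/32, b_0 = Δ_0 - h_0(2M_0 + M_1)/6 = 39/8.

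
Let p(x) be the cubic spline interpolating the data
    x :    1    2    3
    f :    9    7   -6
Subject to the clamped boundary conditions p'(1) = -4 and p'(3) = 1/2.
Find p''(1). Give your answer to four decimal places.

Let M_i = p''(x_i). Step sizes h_i = 1, 1; slopes of the chords Δ_i = (y_(i+1) - y_i)/h_i = -2, -13.
  1·M_0 + 4·M_1 + 1·M_2 = 6(Δ_1 - Δ_0) = -66
Clamped end conditions give two more equations: 2h_0·M_0 + h_0·M_1 = 6(Δ_0 - p'(1)) = 12 and h_1·M_1 + 2h_1·M_2 = 6(p'(3) - Δ_1) = 81.
Forward elimination and back-substitution give M_0 = 99/4, M_1 = -75/2, M_2 = 237/4.

24.7500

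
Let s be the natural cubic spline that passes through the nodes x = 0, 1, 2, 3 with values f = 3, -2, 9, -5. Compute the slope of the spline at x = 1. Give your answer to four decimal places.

6.8667

Put M_i = s'' at the i-th knot. Here h = (1, 1, 1) and Δ = (-5, 11, -14), so the interior equations h_(i-1)·M_(i-1) + 2(h_(i-1)+h_i)·M_i + h_i·M_(i+1) = 6(Δ_i − Δ_(i-1)) read
  1·M_0 + 4·M_1 + 1·M_2 = 6(Δ_1 - Δ_0) = 96
  1·M_1 + 4·M_2 + 1·M_3 = 6(Δ_2 - Δ_1) = -150
Natural end conditions: M_0 = M_3 = 0.
Solving the tridiagonal system: M_0 = 0, M_1 = 178/5, M_2 = -232/5, M_3 = 0.
On [1, 2], s'(x) = b_1 + 2c_1·(x - 1) + 3d_1·(x - 1)² with b_1 = Δ_1 - h_1(2M_1 + M_2)/6 = 103/15, c_1 = M_1/2 = 89/5, d_1 = (M_2 - M_1)/(6h_1) = -41/3. So s'(1) = 103/15.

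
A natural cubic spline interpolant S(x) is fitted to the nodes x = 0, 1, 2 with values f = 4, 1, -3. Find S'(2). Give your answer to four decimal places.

-4.2500

With M_i denoting the second derivative at x_i, h_i = 1, 1, and Δ_i = (y_(i+1) − y_i)/h_i = -3, -4:
  1·M_0 + 4·M_1 + 1·M_2 = 6(Δ_1 - Δ_0) = -6
Natural end conditions: M_0 = M_2 = 0.
Solving: M_0 = 0, M_1 = -3/2, M_2 = 0.
On [1, 2], S'(x) = b_1 + 2c_1·(x - 1) + 3d_1·(x - 1)² with b_1 = Δ_1 - h_1(2M_1 + M_2)/6 = -7/2, c_1 = M_1/2 = -3/4, d_1 = (M_2 - M_1)/(6h_1) = 1/4. So S'(2) = -17/4.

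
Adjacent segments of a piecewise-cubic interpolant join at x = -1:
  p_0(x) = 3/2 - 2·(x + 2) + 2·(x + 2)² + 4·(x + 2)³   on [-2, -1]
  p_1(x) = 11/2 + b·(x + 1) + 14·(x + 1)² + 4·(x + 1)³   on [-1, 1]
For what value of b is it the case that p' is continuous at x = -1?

14

p_0'(x) = -2 + 4·(x + 2) + 12·(x + 2)², so p_0'(-1) = 14. On the right, p_1'(-1) = b, so b = 14.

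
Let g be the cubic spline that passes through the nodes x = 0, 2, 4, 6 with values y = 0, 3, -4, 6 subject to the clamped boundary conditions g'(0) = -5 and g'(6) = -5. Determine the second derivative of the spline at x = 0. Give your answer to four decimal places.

Write m_i for g''(x_i). With h_i = 2, 2, 2 and divided differences Δ_i = 3/2, -7/2, 5, the continuity of g' gives the tridiagonal system
  2·m_0 + 8·m_1 + 2·m_2 = 6(Δ_1 - Δ_0) = -30
  2·m_1 + 8·m_2 + 2·m_3 = 6(Δ_2 - Δ_1) = 51
Clamped end conditions give two more equations: 2h_0·m_0 + h_0·m_1 = 6(Δ_0 - g'(0)) = 39 and h_2·m_2 + 2h_2·m_3 = 6(g'(6) - Δ_2) = -60.
Solving: m_0 = 77/5, m_1 = -113/10, m_2 = 74/5, m_3 = -112/5.

15.4000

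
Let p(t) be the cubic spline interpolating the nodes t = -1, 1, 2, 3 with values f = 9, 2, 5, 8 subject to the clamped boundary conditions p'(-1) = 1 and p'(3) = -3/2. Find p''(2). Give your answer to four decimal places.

0.9091

With σ_i denoting the second derivative at x_i, h_i = 2, 1, 1, and Δ_i = (y_(i+1) − y_i)/h_i = -7/2, 3, 3:
  2·σ_0 + 6·σ_1 + 1·σ_2 = 6(Δ_1 - Δ_0) = 39
  1·σ_1 + 4·σ_2 + 1·σ_3 = 6(Δ_2 - Δ_1) = 0
Clamped end conditions give two more equations: 2h_0·σ_0 + h_0·σ_1 = 6(Δ_0 - p'(-1)) = -27 and h_2·σ_2 + 2h_2·σ_3 = 6(p'(3) - Δ_2) = -27.
Solving the tridiagonal system: σ_0 = -131/11, σ_1 = 227/22, σ_2 = 10/11, σ_3 = -307/22.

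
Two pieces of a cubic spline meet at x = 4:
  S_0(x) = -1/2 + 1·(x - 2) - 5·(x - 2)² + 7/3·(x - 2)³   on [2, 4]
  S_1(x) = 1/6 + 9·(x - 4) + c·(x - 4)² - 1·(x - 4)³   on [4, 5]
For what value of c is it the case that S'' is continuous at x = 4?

9

S_0''(x) = -10 + 14·(x - 2), so S_0''(4) = 18. On the right, S_1''(4) = 2c, so c = 9.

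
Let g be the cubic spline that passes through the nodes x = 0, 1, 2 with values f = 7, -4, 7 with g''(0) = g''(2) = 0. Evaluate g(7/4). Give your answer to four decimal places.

Write M_i for g''(x_i). With h_i = 1, 1 and divided differences Δ_i = -11, 11, the continuity of g' gives the tridiagonal system
  1·M_0 + 4·M_1 + 1·M_2 = 6(Δ_1 - Δ_0) = 132
Natural end conditions: M_0 = M_2 = 0.
Forward elimination and back-substitution give M_0 = 0, M_1 = 33, M_2 = 0.
On [1, 2], g(x) = -4 + 0·(x - 1) + 33/2·(x - 1)² - 11/2·(x - 1)³.
With (x - 1) = 3/4: g(7/4) = 379/128.

2.9609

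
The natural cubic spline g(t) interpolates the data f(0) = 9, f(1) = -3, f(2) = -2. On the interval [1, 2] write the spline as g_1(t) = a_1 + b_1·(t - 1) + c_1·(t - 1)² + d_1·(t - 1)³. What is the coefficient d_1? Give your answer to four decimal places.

-3.2500

Write m_i for g''(x_i). With h_i = 1, 1 and divided differences Δ_i = -12, 1, the continuity of g' gives the tridiagonal system
  1·m_0 + 4·m_1 + 1·m_2 = 6(Δ_1 - Δ_0) = 78
Natural end conditions: m_0 = m_2 = 0.
Hence m_0 = 0, m_1 = 39/2, m_2 = 0.
On [1, 2], with g_1(t) = a_1 + b_1·(t - 1) + c_1·(t - 1)² + d_1·(t - 1)³: c_1 = m_1/2 = 39/4, d_1 = (m_2 - m_1)/(6h_1) = -13/4, b_1 = Δ_1 - h_1(2m_1 + m_2)/6 = -11/2.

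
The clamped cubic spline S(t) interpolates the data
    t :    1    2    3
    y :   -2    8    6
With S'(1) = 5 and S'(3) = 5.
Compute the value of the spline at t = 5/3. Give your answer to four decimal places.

Put M_i = S'' at the i-th knot. Here h = (1, 1) and Δ = (10, -2), so the interior equations h_(i-1)·M_(i-1) + 2(h_(i-1)+h_i)·M_i + h_i·M_(i+1) = 6(Δ_i − Δ_(i-1)) read
  1·M_0 + 4·M_1 + 1·M_2 = 6(Δ_1 - Δ_0) = -72
Clamped end conditions give two more equations: 2h_0·M_0 + h_0·M_1 = 6(Δ_0 - S'(1)) = 30 and h_1·M_1 + 2h_1·M_2 = 6(S'(3) - Δ_1) = 42.
Solving: M_0 = 33, M_1 = -36, M_2 = 39.
On [1, 2], S(t) = -2 + 5·(t - 1) + 33/2·(t - 1)² - 23/2·(t - 1)³.
With (t - 1) = 2/3: S(5/3) = 142/27.

5.2593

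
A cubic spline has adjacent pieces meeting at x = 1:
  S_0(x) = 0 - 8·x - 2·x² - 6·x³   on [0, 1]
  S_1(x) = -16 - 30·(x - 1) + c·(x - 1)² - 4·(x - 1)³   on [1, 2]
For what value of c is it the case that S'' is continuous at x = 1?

-20

S_0''(x) = -4 - 36·x, so S_0''(1) = -40. On the right, S_1''(1) = 2c, so c = -20.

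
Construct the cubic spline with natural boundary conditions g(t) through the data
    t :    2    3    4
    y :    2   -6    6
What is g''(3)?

Let M_i = g''(x_i). Step sizes h_i = 1, 1; slopes of the chords Δ_i = (y_(i+1) - y_i)/h_i = -8, 12.
  1·M_0 + 4·M_1 + 1·M_2 = 6(Δ_1 - Δ_0) = 120
Natural end conditions: M_0 = M_2 = 0.
Solving: M_0 = 0, M_1 = 30, M_2 = 0.

30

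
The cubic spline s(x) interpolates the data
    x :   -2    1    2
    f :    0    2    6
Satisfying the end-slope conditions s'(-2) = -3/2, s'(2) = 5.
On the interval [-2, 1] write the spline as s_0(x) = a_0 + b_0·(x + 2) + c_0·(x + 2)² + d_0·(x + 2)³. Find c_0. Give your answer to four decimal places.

Let m_i = s''(x_i). Step sizes h_i = 3, 1; slopes of the chords Δ_i = (y_(i+1) - y_i)/h_i = 2/3, 4.
  3·m_0 + 8·m_1 + 1·m_2 = 6(Δ_1 - Δ_0) = 20
Clamped end conditions give two more equations: 2h_0·m_0 + h_0·m_1 = 6(Δ_0 - s'(-2)) = 13 and h_1·m_1 + 2h_1·m_2 = 6(s'(2) - Δ_1) = 6.
Solving the tridiagonal system: m_0 = 31/24, m_1 = 7/4, m_2 = 17/8.
On [-2, 1], with s_0(x) = a_0 + b_0·(x + 2) + c_0·(x + 2)² + d_0·(x + 2)³: c_0 = m_0/2 = 31/48, d_0 = (m_1 - m_0)/(6h_0) = 11/432, b_0 = Δ_0 - h_0(2m_0 + m_1)/6 = -3/2.

0.6458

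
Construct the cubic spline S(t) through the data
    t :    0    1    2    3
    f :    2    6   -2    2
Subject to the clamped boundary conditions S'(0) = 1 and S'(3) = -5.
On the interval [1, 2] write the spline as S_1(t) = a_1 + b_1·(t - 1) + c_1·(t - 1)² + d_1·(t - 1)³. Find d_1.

12

Put M_i = S'' at the i-th knot. Here h = (1, 1, 1) and Δ = (4, -8, 4), so the interior equations h_(i-1)·M_(i-1) + 2(h_(i-1)+h_i)·M_i + h_i·M_(i+1) = 6(Δ_i − Δ_(i-1)) read
  1·M_0 + 4·M_1 + 1·M_2 = 6(Δ_1 - Δ_0) = -72
  1·M_1 + 4·M_2 + 1·M_3 = 6(Δ_2 - Δ_1) = 72
Clamped end conditions give two more equations: 2h_0·M_0 + h_0·M_1 = 6(Δ_0 - S'(0)) = 18 and h_2·M_2 + 2h_2·M_3 = 6(S'(3) - Δ_2) = -54.
Solving the tridiagonal system: M_0 = 26, M_1 = -34, M_2 = 38, M_3 = -46.
On [1, 2], with S_1(t) = a_1 + b_1·(t - 1) + c_1·(t - 1)² + d_1·(t - 1)³: c_1 = M_1/2 = -17, d_1 = (M_2 - M_1)/(6h_1) = 12, b_1 = Δ_1 - h_1(2M_1 + M_2)/6 = -3.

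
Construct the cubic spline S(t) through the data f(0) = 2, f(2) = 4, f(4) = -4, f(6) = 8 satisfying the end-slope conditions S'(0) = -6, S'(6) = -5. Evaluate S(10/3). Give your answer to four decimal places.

Put σ_i = S'' at the i-th knot. Here h = (2, 2, 2) and Δ = (1, -4, 6), so the interior equations h_(i-1)·σ_(i-1) + 2(h_(i-1)+h_i)·σ_i + h_i·σ_(i+1) = 6(Δ_i − Δ_(i-1)) read
  2·σ_0 + 8·σ_1 + 2·σ_2 = 6(Δ_1 - Δ_0) = -30
  2·σ_1 + 8·σ_2 + 2·σ_3 = 6(Δ_2 - Δ_1) = 60
Clamped end conditions give two more equations: 2h_0·σ_0 + h_0·σ_1 = 6(Δ_0 - S'(0)) = 42 and h_2·σ_2 + 2h_2·σ_3 = 6(S'(6) - Δ_2) = -66.
Solving the tridiagonal system: σ_0 = 248/15, σ_1 = -181/15, σ_2 = 251/15, σ_3 = -373/15.
On [2, 4], S(t) = 4 - 23/15·(t - 2) - 181/30·(t - 2)² + 12/5·(t - 2)³.
With (t - 2) = 4/3: S(10/3) = -416/135.

-3.0815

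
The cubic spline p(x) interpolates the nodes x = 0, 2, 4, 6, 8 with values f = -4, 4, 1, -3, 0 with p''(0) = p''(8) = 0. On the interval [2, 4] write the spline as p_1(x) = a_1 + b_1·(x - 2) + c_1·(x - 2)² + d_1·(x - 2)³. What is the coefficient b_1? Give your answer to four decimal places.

Put M_i = p'' at the i-th knot. Here h = (2, 2, 2, 2) and Δ = (4, -3/2, -2, 3/2), so the interior equations h_(i-1)·M_(i-1) + 2(h_(i-1)+h_i)·M_i + h_i·M_(i+1) = 6(Δ_i − Δ_(i-1)) read
  2·M_0 + 8·M_1 + 2·M_2 = 6(Δ_1 - Δ_0) = -33
  2·M_1 + 8·M_2 + 2·M_3 = 6(Δ_2 - Δ_1) = -3
  2·M_2 + 8·M_3 + 2·M_4 = 6(Δ_3 - Δ_2) = 21
Natural end conditions: M_0 = M_4 = 0.
Hence M_0 = 0, M_1 = -33/8, M_2 = 0, M_3 = 21/8, M_4 = 0.
On [2, 4], with p_1(x) = a_1 + b_1·(x - 2) + c_1·(x - 2)² + d_1·(x - 2)³: c_1 = M_1/2 = -33/16, d_1 = (M_2 - M_1)/(6h_1) = 11/32, b_1 = Δ_1 - h_1(2M_1 + M_2)/6 = 5/4.

1.2500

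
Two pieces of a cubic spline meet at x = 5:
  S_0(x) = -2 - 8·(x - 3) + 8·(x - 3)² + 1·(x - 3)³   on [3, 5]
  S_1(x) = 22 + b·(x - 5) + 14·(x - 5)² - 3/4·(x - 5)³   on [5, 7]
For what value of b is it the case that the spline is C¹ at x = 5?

36

S_0'(x) = -8 + 16·(x - 3) + 3·(x - 3)², so S_0'(5) = 36. On the right, S_1'(5) = b, so b = 36.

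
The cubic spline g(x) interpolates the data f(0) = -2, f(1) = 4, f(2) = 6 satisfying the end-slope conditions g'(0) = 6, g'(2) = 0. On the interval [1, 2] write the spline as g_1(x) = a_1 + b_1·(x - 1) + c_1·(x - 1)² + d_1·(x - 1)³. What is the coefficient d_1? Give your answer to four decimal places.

With m_i denoting the second derivative at x_i, h_i = 1, 1, and Δ_i = (y_(i+1) − y_i)/h_i = 6, 2:
  1·m_0 + 4·m_1 + 1·m_2 = 6(Δ_1 - Δ_0) = -24
Clamped end conditions give two more equations: 2h_0·m_0 + h_0·m_1 = 6(Δ_0 - g'(0)) = 0 and h_1·m_1 + 2h_1·m_2 = 6(g'(2) - Δ_1) = -12.
Solving: m_0 = 3, m_1 = -6, m_2 = -3.
On [1, 2], with g_1(x) = a_1 + b_1·(x - 1) + c_1·(x - 1)² + d_1·(x - 1)³: c_1 = m_1/2 = -3, d_1 = (m_2 - m_1)/(6h_1) = 1/2, b_1 = Δ_1 - h_1(2m_1 + m_2)/6 = 9/2.

0.5000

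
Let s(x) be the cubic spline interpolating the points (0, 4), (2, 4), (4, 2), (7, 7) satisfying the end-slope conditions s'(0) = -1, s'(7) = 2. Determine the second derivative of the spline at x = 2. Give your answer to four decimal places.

-1.9189

With σ_i denoting the second derivative at x_i, h_i = 2, 2, 3, and Δ_i = (y_(i+1) − y_i)/h_i = 0, -1, 5/3:
  2·σ_0 + 8·σ_1 + 2·σ_2 = 6(Δ_1 - Δ_0) = -6
  2·σ_1 + 10·σ_2 + 3·σ_3 = 6(Δ_2 - Δ_1) = 16
Clamped end conditions give two more equations: 2h_0·σ_0 + h_0·σ_1 = 6(Δ_0 - s'(0)) = 6 and h_2·σ_2 + 2h_2·σ_3 = 6(s'(7) - Δ_2) = 2.
Solving: σ_0 = 91/37, σ_1 = -71/37, σ_2 = 82/37, σ_3 = -86/111.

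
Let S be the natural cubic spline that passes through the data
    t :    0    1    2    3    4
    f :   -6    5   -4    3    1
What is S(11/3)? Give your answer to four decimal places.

2.8254

Let σ_i = S''(x_i). Step sizes h_i = 1, 1, 1, 1; slopes of the chords Δ_i = (y_(i+1) - y_i)/h_i = 11, -9, 7, -2.
  1·σ_0 + 4·σ_1 + 1·σ_2 = 6(Δ_1 - Δ_0) = -120
  1·σ_1 + 4·σ_2 + 1·σ_3 = 6(Δ_2 - Δ_1) = 96
  1·σ_2 + 4·σ_3 + 1·σ_4 = 6(Δ_3 - Δ_2) = -54
Natural end conditions: σ_0 = σ_4 = 0.
Solving the tridiagonal system: σ_0 = 0, σ_1 = -1119/28, σ_2 = 279/7, σ_3 = -657/28, σ_4 = 0.
On [3, 4], S(t) = 3 + 163/28·(t - 3) - 657/56·(t - 3)² + 219/56·(t - 3)³.
With (t - 3) = 2/3: S(11/3) = 178/63.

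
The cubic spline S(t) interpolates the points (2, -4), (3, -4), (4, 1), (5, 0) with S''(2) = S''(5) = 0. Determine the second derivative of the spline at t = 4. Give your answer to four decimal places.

With σ_i denoting the second derivative at x_i, h_i = 1, 1, 1, and Δ_i = (y_(i+1) − y_i)/h_i = 0, 5, -1:
  1·σ_0 + 4·σ_1 + 1·σ_2 = 6(Δ_1 - Δ_0) = 30
  1·σ_1 + 4·σ_2 + 1·σ_3 = 6(Δ_2 - Δ_1) = -36
Natural end conditions: σ_0 = σ_3 = 0.
Solving the tridiagonal system: σ_0 = 0, σ_1 = 52/5, σ_2 = -58/5, σ_3 = 0.

-11.6000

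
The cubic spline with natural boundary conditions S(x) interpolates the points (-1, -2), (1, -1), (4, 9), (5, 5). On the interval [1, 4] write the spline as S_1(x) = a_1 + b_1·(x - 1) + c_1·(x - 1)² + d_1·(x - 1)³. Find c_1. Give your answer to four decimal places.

With σ_i denoting the second derivative at x_i, h_i = 2, 3, 1, and Δ_i = (y_(i+1) − y_i)/h_i = 1/2, 10/3, -4:
  2·σ_0 + 10·σ_1 + 3·σ_2 = 6(Δ_1 - Δ_0) = 17
  3·σ_1 + 8·σ_2 + 1·σ_3 = 6(Δ_2 - Δ_1) = -44
Natural end conditions: σ_0 = σ_3 = 0.
Hence σ_0 = 0, σ_1 = 268/71, σ_2 = -491/71, σ_3 = 0.
On [1, 4], with S_1(x) = a_1 + b_1·(x - 1) + c_1·(x - 1)² + d_1·(x - 1)³: c_1 = σ_1/2 = 134/71, d_1 = (σ_2 - σ_1)/(6h_1) = -253/426, b_1 = Δ_1 - h_1(2σ_1 + σ_2)/6 = 1285/426.

1.8873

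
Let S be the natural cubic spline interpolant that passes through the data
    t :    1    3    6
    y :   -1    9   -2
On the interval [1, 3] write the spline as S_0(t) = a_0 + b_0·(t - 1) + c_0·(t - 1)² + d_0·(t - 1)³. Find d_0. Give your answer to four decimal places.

Write m_i for S''(x_i). With h_i = 2, 3 and divided differences Δ_i = 5, -11/3, the continuity of S' gives the tridiagonal system
  2·m_0 + 10·m_1 + 3·m_2 = 6(Δ_1 - Δ_0) = -52
Natural end conditions: m_0 = m_2 = 0.
Hence m_0 = 0, m_1 = -26/5, m_2 = 0.
On [1, 3], with S_0(t) = a_0 + b_0·(t - 1) + c_0·(t - 1)² + d_0·(t - 1)³: c_0 = m_0/2 = 0, d_0 = (m_1 - m_0)/(6h_0) = -13/30, b_0 = Δ_0 - h_0(2m_0 + m_1)/6 = 101/15.

-0.4333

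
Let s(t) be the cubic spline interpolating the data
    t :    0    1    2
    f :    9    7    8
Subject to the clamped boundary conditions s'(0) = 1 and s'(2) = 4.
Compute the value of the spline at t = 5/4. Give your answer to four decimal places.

6.6875

With M_i denoting the second derivative at x_i, h_i = 1, 1, and Δ_i = (y_(i+1) − y_i)/h_i = -2, 1:
  1·M_0 + 4·M_1 + 1·M_2 = 6(Δ_1 - Δ_0) = 18
Clamped end conditions give two more equations: 2h_0·M_0 + h_0·M_1 = 6(Δ_0 - s'(0)) = -18 and h_1·M_1 + 2h_1·M_2 = 6(s'(2) - Δ_1) = 18.
Solving the tridiagonal system: M_0 = -12, M_1 = 6, M_2 = 6.
On [1, 2], s(t) = 7 - 2·(t - 1) + 3·(t - 1)² + 0·(t - 1)³.
With (t - 1) = 1/4: s(5/4) = 107/16.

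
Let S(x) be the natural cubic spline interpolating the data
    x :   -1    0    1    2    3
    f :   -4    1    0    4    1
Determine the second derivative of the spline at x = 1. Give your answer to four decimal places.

With m_i denoting the second derivative at x_i, h_i = 1, 1, 1, 1, and Δ_i = (y_(i+1) − y_i)/h_i = 5, -1, 4, -3:
  1·m_0 + 4·m_1 + 1·m_2 = 6(Δ_1 - Δ_0) = -36
  1·m_1 + 4·m_2 + 1·m_3 = 6(Δ_2 - Δ_1) = 30
  1·m_2 + 4·m_3 + 1·m_4 = 6(Δ_3 - Δ_2) = -42
Natural end conditions: m_0 = m_4 = 0.
Solving the tridiagonal system: m_0 = 0, m_1 = -351/28, m_2 = 99/7, m_3 = -393/28, m_4 = 0.

14.1429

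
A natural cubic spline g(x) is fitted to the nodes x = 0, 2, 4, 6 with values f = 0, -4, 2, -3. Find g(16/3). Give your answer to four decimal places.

-0.2667

Write m_i for g''(x_i). With h_i = 2, 2, 2 and divided differences Δ_i = -2, 3, -5/2, the continuity of g' gives the tridiagonal system
  2·m_0 + 8·m_1 + 2·m_2 = 6(Δ_1 - Δ_0) = 30
  2·m_1 + 8·m_2 + 2·m_3 = 6(Δ_2 - Δ_1) = -33
Natural end conditions: m_0 = m_3 = 0.
Hence m_0 = 0, m_1 = 51/10, m_2 = -27/5, m_3 = 0.
On [4, 6], g(x) = 2 + 11/10·(x - 4) - 27/10·(x - 4)² + 9/20·(x - 4)³.
With (x - 4) = 4/3: g(16/3) = -4/15.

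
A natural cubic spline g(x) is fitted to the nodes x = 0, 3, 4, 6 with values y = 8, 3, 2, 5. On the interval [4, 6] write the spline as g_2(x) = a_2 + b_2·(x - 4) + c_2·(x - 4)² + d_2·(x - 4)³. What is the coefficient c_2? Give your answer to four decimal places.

1.2340

With M_i denoting the second derivative at x_i, h_i = 3, 1, 2, and Δ_i = (y_(i+1) − y_i)/h_i = -5/3, -1, 3/2:
  3·M_0 + 8·M_1 + 1·M_2 = 6(Δ_1 - Δ_0) = 4
  1·M_1 + 6·M_2 + 2·M_3 = 6(Δ_2 - Δ_1) = 15
Natural end conditions: M_0 = M_3 = 0.
Solving the tridiagonal system: M_0 = 0, M_1 = 9/47, M_2 = 116/47, M_3 = 0.
On [4, 6], with g_2(x) = a_2 + b_2·(x - 4) + c_2·(x - 4)² + d_2·(x - 4)³: c_2 = M_2/2 = 58/47, d_2 = (M_3 - M_2)/(6h_2) = -29/141, b_2 = Δ_2 - h_2(2M_2 + M_3)/6 = -41/282.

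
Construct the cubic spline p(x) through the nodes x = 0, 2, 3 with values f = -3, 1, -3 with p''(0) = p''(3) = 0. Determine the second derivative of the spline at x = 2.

Write m_i for p''(x_i). With h_i = 2, 1 and divided differences Δ_i = 2, -4, the continuity of p' gives the tridiagonal system
  2·m_0 + 6·m_1 + 1·m_2 = 6(Δ_1 - Δ_0) = -36
Natural end conditions: m_0 = m_2 = 0.
Solving: m_0 = 0, m_1 = -6, m_2 = 0.

-6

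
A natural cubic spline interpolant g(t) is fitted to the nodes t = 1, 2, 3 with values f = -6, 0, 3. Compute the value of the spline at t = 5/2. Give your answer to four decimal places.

1.7813

With m_i denoting the second derivative at x_i, h_i = 1, 1, and Δ_i = (y_(i+1) − y_i)/h_i = 6, 3:
  1·m_0 + 4·m_1 + 1·m_2 = 6(Δ_1 - Δ_0) = -18
Natural end conditions: m_0 = m_2 = 0.
Forward elimination and back-substitution give m_0 = 0, m_1 = -9/2, m_2 = 0.
On [2, 3], g(t) = 0 + 9/2·(t - 2) - 9/4·(t - 2)² + 3/4·(t - 2)³.
With (t - 2) = 1/2: g(5/2) = 57/32.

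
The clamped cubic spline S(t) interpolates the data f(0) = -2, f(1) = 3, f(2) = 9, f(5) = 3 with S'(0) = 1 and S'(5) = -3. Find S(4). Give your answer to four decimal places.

6.7165

Write M_i for S''(x_i). With h_i = 1, 1, 3 and divided differences Δ_i = 5, 6, -2, the continuity of S' gives the tridiagonal system
  1·M_0 + 4·M_1 + 1·M_2 = 6(Δ_1 - Δ_0) = 6
  1·M_1 + 8·M_2 + 3·M_3 = 6(Δ_2 - Δ_1) = -48
Clamped end conditions give two more equations: 2h_0·M_0 + h_0·M_1 = 6(Δ_0 - S'(0)) = 24 and h_2·M_2 + 2h_2·M_3 = 6(S'(5) - Δ_2) = -6.
Solving the tridiagonal system: M_0 = 344/29, M_1 = 8/29, M_2 = -202/29, M_3 = 72/29.
On [2, 5], S(t) = 9 + 108/29·(t - 2) - 101/29·(t - 2)² + 137/261·(t - 2)³.
With (t - 2) = 2: S(4) = 1753/261.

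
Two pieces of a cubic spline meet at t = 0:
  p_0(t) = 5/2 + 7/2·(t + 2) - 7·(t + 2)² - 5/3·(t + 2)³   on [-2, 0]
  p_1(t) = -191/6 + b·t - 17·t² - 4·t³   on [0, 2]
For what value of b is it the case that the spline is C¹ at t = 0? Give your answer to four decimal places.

p_0'(t) = 7/2 - 14·(t + 2) - 5·(t + 2)², so p_0'(0) = -89/2. On the right, p_1'(0) = b, so b = -89/2.

-44.5000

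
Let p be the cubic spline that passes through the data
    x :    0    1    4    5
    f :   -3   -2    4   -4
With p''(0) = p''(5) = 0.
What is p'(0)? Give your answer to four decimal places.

0.3091

Write m_i for p''(x_i). With h_i = 1, 3, 1 and divided differences Δ_i = 1, 2, -8, the continuity of p' gives the tridiagonal system
  1·m_0 + 8·m_1 + 3·m_2 = 6(Δ_1 - Δ_0) = 6
  3·m_1 + 8·m_2 + 1·m_3 = 6(Δ_2 - Δ_1) = -60
Natural end conditions: m_0 = m_3 = 0.
Forward elimination and back-substitution give m_0 = 0, m_1 = 228/55, m_2 = -498/55, m_3 = 0.
On [0, 1], p'(x) = b_0 + 2c_0·x + 3d_0·x² with b_0 = Δ_0 - h_0(2m_0 + m_1)/6 = 17/55, c_0 = m_0/2 = 0, d_0 = (m_1 - m_0)/(6h_0) = 38/55. So p'(0) = 17/55.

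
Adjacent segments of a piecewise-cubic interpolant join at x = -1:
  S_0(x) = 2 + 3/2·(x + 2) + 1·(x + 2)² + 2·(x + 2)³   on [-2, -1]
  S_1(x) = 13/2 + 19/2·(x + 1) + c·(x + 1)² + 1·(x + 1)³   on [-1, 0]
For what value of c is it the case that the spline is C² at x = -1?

S_0''(x) = 2 + 12·(x + 2), so S_0''(-1) = 14. On the right, S_1''(-1) = 2c, so c = 7.

7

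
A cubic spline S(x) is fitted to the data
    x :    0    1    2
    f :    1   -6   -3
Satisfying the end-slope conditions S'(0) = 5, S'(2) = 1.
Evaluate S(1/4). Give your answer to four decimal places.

0.8203

Let M_i = S''(x_i). Step sizes h_i = 1, 1; slopes of the chords Δ_i = (y_(i+1) - y_i)/h_i = -7, 3.
  1·M_0 + 4·M_1 + 1·M_2 = 6(Δ_1 - Δ_0) = 60
Clamped end conditions give two more equations: 2h_0·M_0 + h_0·M_1 = 6(Δ_0 - S'(0)) = -72 and h_1·M_1 + 2h_1·M_2 = 6(S'(2) - Δ_1) = -12.
Hence M_0 = -53, M_1 = 34, M_2 = -23.
On [0, 1], S(x) = 1 + 5·x - 53/2·x² + 29/2·x³.
With x = 1/4: S(1/4) = 105/128.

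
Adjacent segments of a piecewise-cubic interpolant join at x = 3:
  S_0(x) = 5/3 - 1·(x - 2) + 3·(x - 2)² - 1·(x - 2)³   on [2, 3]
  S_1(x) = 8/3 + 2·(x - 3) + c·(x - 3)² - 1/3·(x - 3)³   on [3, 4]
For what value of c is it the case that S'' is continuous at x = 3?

S_0''(x) = 6 - 6·(x - 2), so S_0''(3) = 0. On the right, S_1''(3) = 2c, so c = 0.

0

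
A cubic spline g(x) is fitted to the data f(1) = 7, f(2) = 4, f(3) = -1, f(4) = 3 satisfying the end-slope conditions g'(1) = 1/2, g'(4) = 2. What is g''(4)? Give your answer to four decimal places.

Let σ_i = g''(x_i). Step sizes h_i = 1, 1, 1; slopes of the chords Δ_i = (y_(i+1) - y_i)/h_i = -3, -5, 4.
  1·σ_0 + 4·σ_1 + 1·σ_2 = 6(Δ_1 - Δ_0) = -12
  1·σ_1 + 4·σ_2 + 1·σ_3 = 6(Δ_2 - Δ_1) = 54
Clamped end conditions give two more equations: 2h_0·σ_0 + h_0·σ_1 = 6(Δ_0 - g'(1)) = -21 and h_2·σ_2 + 2h_2·σ_3 = 6(g'(4) - Δ_2) = -12.
Hence σ_0 = -38/5, σ_1 = -29/5, σ_2 = 94/5, σ_3 = -77/5.

-15.4000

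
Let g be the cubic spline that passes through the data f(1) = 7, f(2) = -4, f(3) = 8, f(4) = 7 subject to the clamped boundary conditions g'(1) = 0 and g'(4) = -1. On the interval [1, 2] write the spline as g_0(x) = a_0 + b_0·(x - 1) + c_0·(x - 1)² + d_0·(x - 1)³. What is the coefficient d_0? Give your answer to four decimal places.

Let m_i = g''(x_i). Step sizes h_i = 1, 1, 1; slopes of the chords Δ_i = (y_(i+1) - y_i)/h_i = -11, 12, -1.
  1·m_0 + 4·m_1 + 1·m_2 = 6(Δ_1 - Δ_0) = 138
  1·m_1 + 4·m_2 + 1·m_3 = 6(Δ_2 - Δ_1) = -78
Clamped end conditions give two more equations: 2h_0·m_0 + h_0·m_1 = 6(Δ_0 - g'(1)) = -66 and h_2·m_2 + 2h_2·m_3 = 6(g'(4) - Δ_2) = 0.
Solving the tridiagonal system: m_0 = -946/15, m_1 = 902/15, m_2 = -592/15, m_3 = 296/15.
On [1, 2], with g_0(x) = a_0 + b_0·(x - 1) + c_0·(x - 1)² + d_0·(x - 1)³: c_0 = m_0/2 = -473/15, d_0 = (m_1 - m_0)/(6h_0) = 308/15, b_0 = Δ_0 - h_0(2m_0 + m_1)/6 = 0.

20.5333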